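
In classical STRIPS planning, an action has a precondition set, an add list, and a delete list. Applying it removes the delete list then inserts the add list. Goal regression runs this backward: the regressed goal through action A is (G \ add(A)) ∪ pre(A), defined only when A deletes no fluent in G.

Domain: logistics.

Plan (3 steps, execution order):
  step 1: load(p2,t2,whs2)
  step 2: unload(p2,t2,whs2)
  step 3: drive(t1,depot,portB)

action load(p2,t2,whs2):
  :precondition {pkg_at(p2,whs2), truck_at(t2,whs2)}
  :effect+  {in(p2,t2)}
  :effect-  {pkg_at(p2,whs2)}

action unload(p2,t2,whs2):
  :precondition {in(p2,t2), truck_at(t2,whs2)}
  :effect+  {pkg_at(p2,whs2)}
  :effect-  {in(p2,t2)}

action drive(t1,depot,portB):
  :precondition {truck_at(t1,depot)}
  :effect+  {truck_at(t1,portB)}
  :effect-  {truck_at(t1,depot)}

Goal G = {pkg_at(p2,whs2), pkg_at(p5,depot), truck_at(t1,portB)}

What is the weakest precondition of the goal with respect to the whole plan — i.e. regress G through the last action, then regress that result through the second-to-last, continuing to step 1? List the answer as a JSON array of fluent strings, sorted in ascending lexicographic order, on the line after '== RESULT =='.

Regress step by step:
  through step 3 (drive(t1,depot,portB)): drop {truck_at(t1,portB)}, keep {pkg_at(p2,whs2), pkg_at(p5,depot)}, require {truck_at(t1,depot)}
    → {pkg_at(p2,whs2), pkg_at(p5,depot), truck_at(t1,depot)}
  through step 2 (unload(p2,t2,whs2)): drop {pkg_at(p2,whs2)}, keep {pkg_at(p5,depot), truck_at(t1,depot)}, require {in(p2,t2), truck_at(t2,whs2)}
    → {in(p2,t2), pkg_at(p5,depot), truck_at(t1,depot), truck_at(t2,whs2)}
  through step 1 (load(p2,t2,whs2)): drop {in(p2,t2)}, keep {pkg_at(p5,depot), truck_at(t1,depot), truck_at(t2,whs2)}, require {pkg_at(p2,whs2), truck_at(t2,whs2)}
    → {pkg_at(p2,whs2), pkg_at(p5,depot), truck_at(t1,depot), truck_at(t2,whs2)}

== RESULT ==
["pkg_at(p2,whs2)", "pkg_at(p5,depot)", "truck_at(t1,depot)", "truck_at(t2,whs2)"]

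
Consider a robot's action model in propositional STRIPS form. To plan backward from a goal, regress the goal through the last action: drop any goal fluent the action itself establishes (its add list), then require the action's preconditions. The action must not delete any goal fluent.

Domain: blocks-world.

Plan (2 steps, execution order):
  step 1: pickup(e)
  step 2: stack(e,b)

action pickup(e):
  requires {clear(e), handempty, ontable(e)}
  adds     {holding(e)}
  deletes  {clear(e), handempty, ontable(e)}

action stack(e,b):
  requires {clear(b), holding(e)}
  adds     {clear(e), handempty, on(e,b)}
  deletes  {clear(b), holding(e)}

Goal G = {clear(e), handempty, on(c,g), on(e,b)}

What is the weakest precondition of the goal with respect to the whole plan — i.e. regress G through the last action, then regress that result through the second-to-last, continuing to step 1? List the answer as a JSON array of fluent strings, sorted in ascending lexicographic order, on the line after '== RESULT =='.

Work backward from the goal:
  through step 2 (stack(e,b)): drop {clear(e), handempty, on(e,b)}, keep {on(c,g)}, require {clear(b), holding(e)}
    → {clear(b), holding(e), on(c,g)}
  through step 1 (pickup(e)): drop {holding(e)}, keep {clear(b), on(c,g)}, require {clear(e), handempty, ontable(e)}
    → {clear(b), clear(e), handempty, on(c,g), ontable(e)}

== RESULT ==
["clear(b)", "clear(e)", "handempty", "on(c,g)", "ontable(e)"]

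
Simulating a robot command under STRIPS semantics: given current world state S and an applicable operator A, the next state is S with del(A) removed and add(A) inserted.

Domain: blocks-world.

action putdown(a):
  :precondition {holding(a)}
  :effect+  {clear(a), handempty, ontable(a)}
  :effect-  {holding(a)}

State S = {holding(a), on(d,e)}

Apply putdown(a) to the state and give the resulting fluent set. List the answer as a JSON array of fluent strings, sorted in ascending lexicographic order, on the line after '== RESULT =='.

Progress:
  pre ⊆ S: {holding(a)} ⊆ S  — applicable
  S \ del = {on(d,e)}
  ∪ add   = {clear(a), handempty, on(d,e), ontable(a)}

== RESULT ==
["clear(a)", "handempty", "on(d,e)", "ontable(a)"]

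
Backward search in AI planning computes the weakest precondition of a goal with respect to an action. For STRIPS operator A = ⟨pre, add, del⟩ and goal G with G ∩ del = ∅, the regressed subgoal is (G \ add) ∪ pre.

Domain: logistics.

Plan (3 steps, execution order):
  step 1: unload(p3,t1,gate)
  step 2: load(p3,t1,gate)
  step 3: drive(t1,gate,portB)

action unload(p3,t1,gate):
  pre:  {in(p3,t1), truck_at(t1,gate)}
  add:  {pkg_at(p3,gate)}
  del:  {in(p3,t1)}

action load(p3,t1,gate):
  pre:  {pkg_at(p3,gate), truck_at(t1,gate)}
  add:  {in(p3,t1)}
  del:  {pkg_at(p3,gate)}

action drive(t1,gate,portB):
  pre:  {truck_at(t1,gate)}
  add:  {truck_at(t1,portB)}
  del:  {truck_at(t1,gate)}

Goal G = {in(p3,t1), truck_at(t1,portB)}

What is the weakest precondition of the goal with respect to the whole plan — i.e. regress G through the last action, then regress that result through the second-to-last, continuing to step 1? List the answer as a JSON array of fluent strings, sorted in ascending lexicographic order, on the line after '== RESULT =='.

Work backward from the goal:
  through step 3 (drive(t1,gate,portB)): drop {truck_at(t1,portB)}, keep {in(p3,t1)}, require {truck_at(t1,gate)}
    → {in(p3,t1), truck_at(t1,gate)}
  through step 2 (load(p3,t1,gate)): drop {in(p3,t1)}, keep {truck_at(t1,gate)}, require {pkg_at(p3,gate), truck_at(t1,gate)}
    → {pkg_at(p3,gate), truck_at(t1,gate)}
  through step 1 (unload(p3,t1,gate)): drop {pkg_at(p3,gate)}, keep {truck_at(t1,gate)}, require {in(p3,t1), truck_at(t1,gate)}
    → {in(p3,t1), truck_at(t1,gate)}

== RESULT ==
["in(p3,t1)", "truck_at(t1,gate)"]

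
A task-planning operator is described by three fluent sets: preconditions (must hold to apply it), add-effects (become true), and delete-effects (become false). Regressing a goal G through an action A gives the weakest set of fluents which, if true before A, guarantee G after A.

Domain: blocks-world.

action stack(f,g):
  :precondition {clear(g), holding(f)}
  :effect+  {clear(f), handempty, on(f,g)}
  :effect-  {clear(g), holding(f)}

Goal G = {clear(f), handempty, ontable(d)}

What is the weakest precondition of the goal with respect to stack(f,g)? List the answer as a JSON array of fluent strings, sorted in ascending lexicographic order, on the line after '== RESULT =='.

Regress:
  G ∩ del = {}  (empty — regression defined)
  G \ add = {clear(f), handempty, ontable(d)} \ {clear(f), handempty, on(f,g)} = {ontable(d)}
  ∪ pre   = {ontable(d)} ∪ {clear(g), holding(f)}
          = {clear(g), holding(f), ontable(d)}

== RESULT ==
["clear(g)", "holding(f)", "ontable(d)"]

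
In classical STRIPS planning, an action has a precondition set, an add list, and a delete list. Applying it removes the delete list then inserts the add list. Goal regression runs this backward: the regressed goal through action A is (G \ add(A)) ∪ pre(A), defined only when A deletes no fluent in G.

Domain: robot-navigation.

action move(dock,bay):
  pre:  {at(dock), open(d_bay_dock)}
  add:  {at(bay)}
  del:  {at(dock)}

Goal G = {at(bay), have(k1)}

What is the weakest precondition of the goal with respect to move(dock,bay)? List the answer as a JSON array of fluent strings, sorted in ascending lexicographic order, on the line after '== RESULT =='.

Compute (G \ add) ∪ pre:
  G ∩ del = {}  (empty — regression defined)
  G \ add = {at(bay), have(k1)} \ {at(bay)} = {have(k1)}
  ∪ pre   = {have(k1)} ∪ {at(dock), open(d_bay_dock)}
          = {at(dock), have(k1), open(d_bay_dock)}

== RESULT ==
["at(dock)", "have(k1)", "open(d_bay_dock)"]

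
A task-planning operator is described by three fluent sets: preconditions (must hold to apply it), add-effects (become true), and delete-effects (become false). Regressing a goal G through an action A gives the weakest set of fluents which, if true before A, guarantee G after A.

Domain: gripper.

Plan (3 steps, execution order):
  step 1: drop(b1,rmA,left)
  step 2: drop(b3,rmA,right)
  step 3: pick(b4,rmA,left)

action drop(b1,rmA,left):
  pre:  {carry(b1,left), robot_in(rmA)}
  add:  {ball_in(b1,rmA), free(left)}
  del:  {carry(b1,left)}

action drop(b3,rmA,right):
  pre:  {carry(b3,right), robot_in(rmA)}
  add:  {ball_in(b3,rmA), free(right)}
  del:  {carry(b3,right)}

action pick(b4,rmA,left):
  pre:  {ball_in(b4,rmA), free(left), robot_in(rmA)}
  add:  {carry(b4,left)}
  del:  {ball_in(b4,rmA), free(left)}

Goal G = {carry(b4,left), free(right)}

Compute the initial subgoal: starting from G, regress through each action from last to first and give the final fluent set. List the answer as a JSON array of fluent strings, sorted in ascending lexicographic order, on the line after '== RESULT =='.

Work backward from the goal:
  through step 3 (pick(b4,rmA,left)): drop {carry(b4,left)}, keep {free(right)}, require {ball_in(b4,rmA), free(left), robot_in(rmA)}
    → {ball_in(b4,rmA), free(left), free(right), robot_in(rmA)}
  through step 2 (drop(b3,rmA,right)): drop {free(right)}, keep {ball_in(b4,rmA), free(left), robot_in(rmA)}, require {carry(b3,right), robot_in(rmA)}
    → {ball_in(b4,rmA), carry(b3,right), free(left), robot_in(rmA)}
  through step 1 (drop(b1,rmA,left)): drop {free(left)}, keep {ball_in(b4,rmA), carry(b3,right), robot_in(rmA)}, require {carry(b1,left), robot_in(rmA)}
    → {ball_in(b4,rmA), carry(b1,left), carry(b3,right), robot_in(rmA)}

== RESULT ==
["ball_in(b4,rmA)", "carry(b1,left)", "carry(b3,right)", "robot_in(rmA)"]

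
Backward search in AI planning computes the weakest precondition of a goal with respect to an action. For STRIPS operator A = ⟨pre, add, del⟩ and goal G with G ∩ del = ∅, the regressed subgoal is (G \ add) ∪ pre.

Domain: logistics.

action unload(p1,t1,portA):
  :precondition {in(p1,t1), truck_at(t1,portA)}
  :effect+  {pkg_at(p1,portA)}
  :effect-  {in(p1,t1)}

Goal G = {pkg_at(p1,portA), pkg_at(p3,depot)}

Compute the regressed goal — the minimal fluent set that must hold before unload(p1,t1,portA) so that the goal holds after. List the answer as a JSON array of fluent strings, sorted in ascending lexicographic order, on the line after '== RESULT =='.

Regress:
  G ∩ del = {}  (empty — regression defined)
  G \ add = {pkg_at(p1,portA), pkg_at(p3,depot)} \ {pkg_at(p1,portA)} = {pkg_at(p3,depot)}
  ∪ pre   = {pkg_at(p3,depot)} ∪ {in(p1,t1), truck_at(t1,portA)}
          = {in(p1,t1), pkg_at(p3,depot), truck_at(t1,portA)}

== RESULT ==
["in(p1,t1)", "pkg_at(p3,depot)", "truck_at(t1,portA)"]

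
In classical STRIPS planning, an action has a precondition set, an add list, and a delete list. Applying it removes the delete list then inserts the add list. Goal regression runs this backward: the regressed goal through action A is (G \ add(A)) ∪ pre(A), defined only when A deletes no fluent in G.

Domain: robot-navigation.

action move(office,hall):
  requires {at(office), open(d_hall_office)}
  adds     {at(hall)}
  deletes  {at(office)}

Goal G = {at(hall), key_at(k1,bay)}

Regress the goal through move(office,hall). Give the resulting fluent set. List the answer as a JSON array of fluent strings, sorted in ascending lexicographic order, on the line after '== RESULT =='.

Compute (G \ add) ∪ pre:
  G ∩ del = {}  (empty — regression defined)
  G \ add = {at(hall), key_at(k1,bay)} \ {at(hall)} = {key_at(k1,bay)}
  ∪ pre   = {key_at(k1,bay)} ∪ {at(office), open(d_hall_office)}
          = {at(office), key_at(k1,bay), open(d_hall_office)}

== RESULT ==
["at(office)", "key_at(k1,bay)", "open(d_hall_office)"]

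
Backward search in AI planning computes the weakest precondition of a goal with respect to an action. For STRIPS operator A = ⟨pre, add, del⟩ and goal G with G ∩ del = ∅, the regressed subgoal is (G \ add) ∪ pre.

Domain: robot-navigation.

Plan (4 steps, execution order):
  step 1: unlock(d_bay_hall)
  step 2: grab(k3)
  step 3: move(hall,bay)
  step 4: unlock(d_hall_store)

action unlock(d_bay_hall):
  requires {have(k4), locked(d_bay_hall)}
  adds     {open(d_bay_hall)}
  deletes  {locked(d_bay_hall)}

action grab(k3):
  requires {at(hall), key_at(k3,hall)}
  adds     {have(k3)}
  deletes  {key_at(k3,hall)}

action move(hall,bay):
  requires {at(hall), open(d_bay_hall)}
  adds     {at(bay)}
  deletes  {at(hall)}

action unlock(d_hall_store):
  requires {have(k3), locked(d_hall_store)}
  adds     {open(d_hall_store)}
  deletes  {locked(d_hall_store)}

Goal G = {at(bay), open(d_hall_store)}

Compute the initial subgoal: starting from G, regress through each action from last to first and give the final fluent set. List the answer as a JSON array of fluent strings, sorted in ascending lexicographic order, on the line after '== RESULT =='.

Regress step by step:
  through step 4 (unlock(d_hall_store)): drop {open(d_hall_store)}, keep {at(bay)}, require {have(k3), locked(d_hall_store)}
    → {at(bay), have(k3), locked(d_hall_store)}
  through step 3 (move(hall,bay)): drop {at(bay)}, keep {have(k3), locked(d_hall_store)}, require {at(hall), open(d_bay_hall)}
    → {at(hall), have(k3), locked(d_hall_store), open(d_bay_hall)}
  through step 2 (grab(k3)): drop {have(k3)}, keep {at(hall), locked(d_hall_store), open(d_bay_hall)}, require {at(hall), key_at(k3,hall)}
    → {at(hall), key_at(k3,hall), locked(d_hall_store), open(d_bay_hall)}
  through step 1 (unlock(d_bay_hall)): drop {open(d_bay_hall)}, keep {at(hall), key_at(k3,hall), locked(d_hall_store)}, require {have(k4), locked(d_bay_hall)}
    → {at(hall), have(k4), key_at(k3,hall), locked(d_bay_hall), locked(d_hall_store)}

== RESULT ==
["at(hall)", "have(k4)", "key_at(k3,hall)", "locked(d_bay_hall)", "locked(d_hall_store)"]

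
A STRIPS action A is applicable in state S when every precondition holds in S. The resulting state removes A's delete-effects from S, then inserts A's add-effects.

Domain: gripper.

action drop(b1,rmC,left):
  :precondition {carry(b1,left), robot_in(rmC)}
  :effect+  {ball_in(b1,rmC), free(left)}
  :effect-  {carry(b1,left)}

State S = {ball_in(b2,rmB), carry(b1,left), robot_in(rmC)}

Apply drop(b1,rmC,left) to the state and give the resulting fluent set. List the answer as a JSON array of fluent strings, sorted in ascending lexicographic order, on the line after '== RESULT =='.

Progress:
  pre ⊆ S: {carry(b1,left), robot_in(rmC)} ⊆ S  — applicable
  S \ del = {ball_in(b2,rmB), robot_in(rmC)}
  ∪ add   = {ball_in(b1,rmC), ball_in(b2,rmB), free(left), robot_in(rmC)}

== RESULT ==
["ball_in(b1,rmC)", "ball_in(b2,rmB)", "free(left)", "robot_in(rmC)"]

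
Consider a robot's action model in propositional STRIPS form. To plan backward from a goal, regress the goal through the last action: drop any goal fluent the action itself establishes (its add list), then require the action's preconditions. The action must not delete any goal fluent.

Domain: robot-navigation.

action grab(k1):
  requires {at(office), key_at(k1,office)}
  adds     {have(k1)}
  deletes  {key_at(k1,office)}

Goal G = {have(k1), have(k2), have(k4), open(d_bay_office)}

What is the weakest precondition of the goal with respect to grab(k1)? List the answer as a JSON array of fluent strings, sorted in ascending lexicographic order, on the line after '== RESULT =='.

Compute (G \ add) ∪ pre:
  G ∩ del = {}  (empty — regression defined)
  G \ add = {have(k1), have(k2), have(k4), open(d_bay_office)} \ {have(k1)} = {have(k2), have(k4), open(d_bay_office)}
  ∪ pre   = {have(k2), have(k4), open(d_bay_office)} ∪ {at(office), key_at(k1,office)}
          = {at(office), have(k2), have(k4), key_at(k1,office), open(d_bay_office)}

== RESULT ==
["at(office)", "have(k2)", "have(k4)", "key_at(k1,office)", "open(d_bay_office)"]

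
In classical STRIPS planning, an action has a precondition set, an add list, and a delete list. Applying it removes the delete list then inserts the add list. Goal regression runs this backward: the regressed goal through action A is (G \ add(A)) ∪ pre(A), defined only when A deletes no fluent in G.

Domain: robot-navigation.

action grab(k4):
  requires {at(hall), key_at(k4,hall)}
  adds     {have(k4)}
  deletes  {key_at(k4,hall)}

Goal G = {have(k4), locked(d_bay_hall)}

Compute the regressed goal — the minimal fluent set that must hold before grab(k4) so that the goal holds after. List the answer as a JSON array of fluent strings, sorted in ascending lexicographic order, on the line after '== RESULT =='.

Regress:
  G ∩ del = {}  (empty — regression defined)
  G \ add = {have(k4), locked(d_bay_hall)} \ {have(k4)} = {locked(d_bay_hall)}
  ∪ pre   = {locked(d_bay_hall)} ∪ {at(hall), key_at(k4,hall)}
          = {at(hall), key_at(k4,hall), locked(d_bay_hall)}

== RESULT ==
["at(hall)", "key_at(k4,hall)", "locked(d_bay_hall)"]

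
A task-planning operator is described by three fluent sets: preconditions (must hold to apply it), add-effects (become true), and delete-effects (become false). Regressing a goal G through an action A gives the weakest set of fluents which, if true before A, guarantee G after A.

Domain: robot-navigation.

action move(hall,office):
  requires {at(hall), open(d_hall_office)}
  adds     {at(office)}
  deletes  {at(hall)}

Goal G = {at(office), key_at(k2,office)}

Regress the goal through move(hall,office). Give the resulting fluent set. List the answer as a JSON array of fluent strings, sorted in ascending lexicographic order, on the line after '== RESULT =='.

Compute (G \ add) ∪ pre:
  G ∩ del = {}  (empty — regression defined)
  G \ add = {at(office), key_at(k2,office)} \ {at(office)} = {key_at(k2,office)}
  ∪ pre   = {key_at(k2,office)} ∪ {at(hall), open(d_hall_office)}
          = {at(hall), key_at(k2,office), open(d_hall_office)}

== RESULT ==
["at(hall)", "key_at(k2,office)", "open(d_hall_office)"]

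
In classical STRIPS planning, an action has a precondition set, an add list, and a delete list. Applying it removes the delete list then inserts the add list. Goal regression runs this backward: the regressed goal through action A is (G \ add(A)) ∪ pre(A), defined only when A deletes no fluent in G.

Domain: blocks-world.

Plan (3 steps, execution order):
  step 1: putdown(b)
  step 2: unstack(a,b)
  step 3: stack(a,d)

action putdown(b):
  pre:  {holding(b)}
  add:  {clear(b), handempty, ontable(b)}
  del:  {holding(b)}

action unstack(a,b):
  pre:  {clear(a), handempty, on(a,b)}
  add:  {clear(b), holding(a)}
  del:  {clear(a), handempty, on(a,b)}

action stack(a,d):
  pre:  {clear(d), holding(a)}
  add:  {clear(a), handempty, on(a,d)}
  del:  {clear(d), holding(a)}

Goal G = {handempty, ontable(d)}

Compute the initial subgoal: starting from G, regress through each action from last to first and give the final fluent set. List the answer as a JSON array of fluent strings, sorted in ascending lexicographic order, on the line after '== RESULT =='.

Regress step by step:
  through step 3 (stack(a,d)): drop {handempty}, keep {ontable(d)}, require {clear(d), holding(a)}
    → {clear(d), holding(a), ontable(d)}
  through step 2 (unstack(a,b)): drop {holding(a)}, keep {clear(d), ontable(d)}, require {clear(a), handempty, on(a,b)}
    → {clear(a), clear(d), handempty, on(a,b), ontable(d)}
  through step 1 (putdown(b)): drop {handempty}, keep {clear(a), clear(d), on(a,b), ontable(d)}, require {holding(b)}
    → {clear(a), clear(d), holding(b), on(a,b), ontable(d)}

== RESULT ==
["clear(a)", "clear(d)", "holding(b)", "on(a,b)", "ontable(d)"]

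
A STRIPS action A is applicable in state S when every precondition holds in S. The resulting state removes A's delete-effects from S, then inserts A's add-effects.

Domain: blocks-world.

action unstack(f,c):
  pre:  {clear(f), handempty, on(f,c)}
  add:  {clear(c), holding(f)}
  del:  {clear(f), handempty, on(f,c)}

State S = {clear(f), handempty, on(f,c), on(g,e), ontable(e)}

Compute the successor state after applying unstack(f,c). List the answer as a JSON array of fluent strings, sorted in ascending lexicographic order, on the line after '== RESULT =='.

Compute (S \ del) ∪ add:
  pre ⊆ S: {clear(f), handempty, on(f,c)} ⊆ S  — applicable
  S \ del = {on(g,e), ontable(e)}
  ∪ add   = {clear(c), holding(f), on(g,e), ontable(e)}

== RESULT ==
["clear(c)", "holding(f)", "on(g,e)", "ontable(e)"]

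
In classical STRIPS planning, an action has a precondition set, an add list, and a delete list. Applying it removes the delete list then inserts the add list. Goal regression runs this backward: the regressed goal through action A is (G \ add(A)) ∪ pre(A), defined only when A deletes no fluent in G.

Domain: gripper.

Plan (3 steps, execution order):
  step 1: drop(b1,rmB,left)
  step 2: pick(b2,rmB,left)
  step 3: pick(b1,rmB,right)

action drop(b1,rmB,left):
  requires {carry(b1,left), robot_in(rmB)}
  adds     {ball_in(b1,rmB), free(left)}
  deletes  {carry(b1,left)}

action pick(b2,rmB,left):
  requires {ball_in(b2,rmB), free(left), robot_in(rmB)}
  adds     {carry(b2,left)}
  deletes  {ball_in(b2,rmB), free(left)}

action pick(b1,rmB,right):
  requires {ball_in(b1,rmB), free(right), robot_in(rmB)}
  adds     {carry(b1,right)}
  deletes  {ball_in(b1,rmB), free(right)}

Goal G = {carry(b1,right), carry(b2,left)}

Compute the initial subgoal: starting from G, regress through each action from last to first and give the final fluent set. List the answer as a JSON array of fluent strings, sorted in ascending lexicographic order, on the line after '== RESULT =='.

Regress step by step:
  through step 3 (pick(b1,rmB,right)): drop {carry(b1,right)}, keep {carry(b2,left)}, require {ball_in(b1,rmB), free(right), robot_in(rmB)}
    → {ball_in(b1,rmB), carry(b2,left), free(right), robot_in(rmB)}
  through step 2 (pick(b2,rmB,left)): drop {carry(b2,left)}, keep {ball_in(b1,rmB), free(right), robot_in(rmB)}, require {ball_in(b2,rmB), free(left), robot_in(rmB)}
    → {ball_in(b1,rmB), ball_in(b2,rmB), free(left), free(right), robot_in(rmB)}
  through step 1 (drop(b1,rmB,left)): drop {ball_in(b1,rmB), free(left)}, keep {ball_in(b2,rmB), free(right), robot_in(rmB)}, require {carry(b1,left), robot_in(rmB)}
    → {ball_in(b2,rmB), carry(b1,left), free(right), robot_in(rmB)}

== RESULT ==
["ball_in(b2,rmB)", "carry(b1,left)", "free(right)", "robot_in(rmB)"]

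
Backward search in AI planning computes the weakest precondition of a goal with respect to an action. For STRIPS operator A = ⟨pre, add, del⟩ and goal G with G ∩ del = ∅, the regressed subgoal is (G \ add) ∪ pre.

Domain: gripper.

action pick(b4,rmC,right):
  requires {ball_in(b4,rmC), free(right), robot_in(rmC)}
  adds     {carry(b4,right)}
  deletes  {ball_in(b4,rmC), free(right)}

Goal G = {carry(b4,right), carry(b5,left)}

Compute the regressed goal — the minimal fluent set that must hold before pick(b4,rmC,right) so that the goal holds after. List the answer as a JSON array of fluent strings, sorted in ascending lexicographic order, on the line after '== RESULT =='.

Compute (G \ add) ∪ pre:
  G ∩ del = {}  (empty — regression defined)
  G \ add = {carry(b4,right), carry(b5,left)} \ {carry(b4,right)} = {carry(b5,left)}
  ∪ pre   = {carry(b5,left)} ∪ {ball_in(b4,rmC), free(right), robot_in(rmC)}
          = {ball_in(b4,rmC), carry(b5,left), free(right), robot_in(rmC)}

== RESULT ==
["ball_in(b4,rmC)", "carry(b5,left)", "free(right)", "robot_in(rmC)"]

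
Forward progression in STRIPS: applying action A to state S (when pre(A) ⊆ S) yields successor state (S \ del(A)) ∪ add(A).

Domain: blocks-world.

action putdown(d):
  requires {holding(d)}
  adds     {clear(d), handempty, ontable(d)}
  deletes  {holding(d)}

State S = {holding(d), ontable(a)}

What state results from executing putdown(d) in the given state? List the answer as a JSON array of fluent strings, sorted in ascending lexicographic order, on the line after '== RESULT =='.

Progress:
  pre ⊆ S: {holding(d)} ⊆ S  — applicable
  S \ del = {ontable(a)}
  ∪ add   = {clear(d), handempty, ontable(a), ontable(d)}

== RESULT ==
["clear(d)", "handempty", "ontable(a)", "ontable(d)"]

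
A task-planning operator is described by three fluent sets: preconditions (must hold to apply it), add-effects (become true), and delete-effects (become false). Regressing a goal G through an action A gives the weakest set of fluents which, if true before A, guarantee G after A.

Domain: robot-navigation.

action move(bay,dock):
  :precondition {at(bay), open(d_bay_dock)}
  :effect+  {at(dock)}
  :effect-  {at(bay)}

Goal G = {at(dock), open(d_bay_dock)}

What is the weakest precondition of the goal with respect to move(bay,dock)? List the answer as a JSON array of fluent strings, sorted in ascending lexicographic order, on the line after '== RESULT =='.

Compute (G \ add) ∪ pre:
  G ∩ del = {}  (empty — regression defined)
  G \ add = {at(dock), open(d_bay_dock)} \ {at(dock)} = {open(d_bay_dock)}
  ∪ pre   = {open(d_bay_dock)} ∪ {at(bay), open(d_bay_dock)}
          = {at(bay), open(d_bay_dock)}

== RESULT ==
["at(bay)", "open(d_bay_dock)"]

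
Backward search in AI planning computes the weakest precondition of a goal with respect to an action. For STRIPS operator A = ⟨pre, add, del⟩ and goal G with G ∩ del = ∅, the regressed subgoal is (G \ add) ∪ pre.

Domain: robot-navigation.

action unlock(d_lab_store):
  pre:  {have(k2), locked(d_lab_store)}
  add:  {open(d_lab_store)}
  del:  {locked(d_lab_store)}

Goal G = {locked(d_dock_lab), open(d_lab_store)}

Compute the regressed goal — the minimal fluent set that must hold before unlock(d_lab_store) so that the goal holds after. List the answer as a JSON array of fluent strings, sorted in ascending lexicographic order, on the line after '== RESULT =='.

Regress:
  G ∩ del = {}  (empty — regression defined)
  G \ add = {locked(d_dock_lab), open(d_lab_store)} \ {open(d_lab_store)} = {locked(d_dock_lab)}
  ∪ pre   = {locked(d_dock_lab)} ∪ {have(k2), locked(d_lab_store)}
          = {have(k2), locked(d_dock_lab), locked(d_lab_store)}

== RESULT ==
["have(k2)", "locked(d_dock_lab)", "locked(d_lab_store)"]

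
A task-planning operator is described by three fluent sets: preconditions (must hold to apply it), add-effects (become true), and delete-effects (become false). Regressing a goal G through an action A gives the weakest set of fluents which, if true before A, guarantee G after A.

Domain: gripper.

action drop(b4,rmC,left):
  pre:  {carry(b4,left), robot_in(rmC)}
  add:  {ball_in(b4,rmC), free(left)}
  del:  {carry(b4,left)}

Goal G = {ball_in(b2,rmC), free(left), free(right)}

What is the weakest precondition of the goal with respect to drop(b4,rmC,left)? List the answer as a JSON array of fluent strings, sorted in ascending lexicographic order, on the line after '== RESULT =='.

Compute (G \ add) ∪ pre:
  G ∩ del = {}  (empty — regression defined)
  G \ add = {ball_in(b2,rmC), free(left), free(right)} \ {ball_in(b4,rmC), free(left)} = {ball_in(b2,rmC), free(right)}
  ∪ pre   = {ball_in(b2,rmC), free(right)} ∪ {carry(b4,left), robot_in(rmC)}
          = {ball_in(b2,rmC), carry(b4,left), free(right), robot_in(rmC)}

== RESULT ==
["ball_in(b2,rmC)", "carry(b4,left)", "free(right)", "robot_in(rmC)"]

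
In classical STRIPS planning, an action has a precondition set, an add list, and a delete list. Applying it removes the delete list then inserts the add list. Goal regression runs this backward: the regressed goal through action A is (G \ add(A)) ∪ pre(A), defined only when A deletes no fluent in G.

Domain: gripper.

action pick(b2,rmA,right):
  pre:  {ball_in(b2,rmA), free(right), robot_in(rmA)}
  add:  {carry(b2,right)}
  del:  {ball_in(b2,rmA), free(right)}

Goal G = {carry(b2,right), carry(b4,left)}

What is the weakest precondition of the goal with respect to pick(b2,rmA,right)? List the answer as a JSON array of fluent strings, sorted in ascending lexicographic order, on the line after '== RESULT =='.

Compute (G \ add) ∪ pre:
  G ∩ del = {}  (empty — regression defined)
  G \ add = {carry(b2,right), carry(b4,left)} \ {carry(b2,right)} = {carry(b4,left)}
  ∪ pre   = {carry(b4,left)} ∪ {ball_in(b2,rmA), free(right), robot_in(rmA)}
          = {ball_in(b2,rmA), carry(b4,left), free(right), robot_in(rmA)}

== RESULT ==
["ball_in(b2,rmA)", "carry(b4,left)", "free(right)", "robot_in(rmA)"]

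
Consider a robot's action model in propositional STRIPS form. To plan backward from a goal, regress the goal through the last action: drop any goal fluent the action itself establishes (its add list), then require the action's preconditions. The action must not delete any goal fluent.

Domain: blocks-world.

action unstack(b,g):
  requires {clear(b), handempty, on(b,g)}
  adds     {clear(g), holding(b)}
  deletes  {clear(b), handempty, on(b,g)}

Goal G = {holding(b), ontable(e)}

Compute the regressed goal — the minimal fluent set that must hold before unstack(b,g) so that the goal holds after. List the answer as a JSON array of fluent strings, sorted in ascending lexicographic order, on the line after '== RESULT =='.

Regress:
  G ∩ del = {}  (empty — regression defined)
  G \ add = {holding(b), ontable(e)} \ {clear(g), holding(b)} = {ontable(e)}
  ∪ pre   = {ontable(e)} ∪ {clear(b), handempty, on(b,g)}
          = {clear(b), handempty, on(b,g), ontable(e)}

== RESULT ==
["clear(b)", "handempty", "on(b,g)", "ontable(e)"]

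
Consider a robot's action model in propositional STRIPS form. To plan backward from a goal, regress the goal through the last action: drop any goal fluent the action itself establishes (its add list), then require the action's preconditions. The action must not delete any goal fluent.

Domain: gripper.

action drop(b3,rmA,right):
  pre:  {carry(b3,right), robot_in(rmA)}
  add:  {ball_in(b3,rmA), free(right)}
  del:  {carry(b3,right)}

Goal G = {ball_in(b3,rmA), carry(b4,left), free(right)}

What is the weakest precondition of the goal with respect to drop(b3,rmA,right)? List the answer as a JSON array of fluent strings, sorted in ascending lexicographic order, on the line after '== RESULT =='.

Regress:
  G ∩ del = {}  (empty — regression defined)
  G \ add = {ball_in(b3,rmA), carry(b4,left), free(right)} \ {ball_in(b3,rmA), free(right)} = {carry(b4,left)}
  ∪ pre   = {carry(b4,left)} ∪ {carry(b3,right), robot_in(rmA)}
          = {carry(b3,right), carry(b4,left), robot_in(rmA)}

== RESULT ==
["carry(b3,right)", "carry(b4,left)", "robot_in(rmA)"]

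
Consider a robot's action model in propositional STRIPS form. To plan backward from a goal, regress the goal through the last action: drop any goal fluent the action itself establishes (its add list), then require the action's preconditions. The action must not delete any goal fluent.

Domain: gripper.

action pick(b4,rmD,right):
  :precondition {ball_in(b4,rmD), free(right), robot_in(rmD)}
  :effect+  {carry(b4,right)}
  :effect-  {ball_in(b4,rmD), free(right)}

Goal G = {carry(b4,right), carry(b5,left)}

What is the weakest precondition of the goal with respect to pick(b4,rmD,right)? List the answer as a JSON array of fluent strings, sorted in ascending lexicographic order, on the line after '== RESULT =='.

Compute (G \ add) ∪ pre:
  G ∩ del = {}  (empty — regression defined)
  G \ add = {carry(b4,right), carry(b5,left)} \ {carry(b4,right)} = {carry(b5,left)}
  ∪ pre   = {carry(b5,left)} ∪ {ball_in(b4,rmD), free(right), robot_in(rmD)}
          = {ball_in(b4,rmD), carry(b5,left), free(right), robot_in(rmD)}

== RESULT ==
["ball_in(b4,rmD)", "carry(b5,left)", "free(right)", "robot_in(rmD)"]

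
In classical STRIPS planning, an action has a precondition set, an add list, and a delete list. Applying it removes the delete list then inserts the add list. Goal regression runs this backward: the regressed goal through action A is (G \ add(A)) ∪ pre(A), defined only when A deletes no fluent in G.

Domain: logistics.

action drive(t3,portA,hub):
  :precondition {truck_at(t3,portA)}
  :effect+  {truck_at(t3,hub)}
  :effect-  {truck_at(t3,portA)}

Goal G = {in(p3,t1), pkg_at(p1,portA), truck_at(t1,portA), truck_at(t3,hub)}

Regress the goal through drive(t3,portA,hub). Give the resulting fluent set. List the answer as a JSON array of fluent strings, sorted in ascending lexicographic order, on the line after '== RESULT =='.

Regress:
  G ∩ del = {}  (empty — regression defined)
  G \ add = {in(p3,t1), pkg_at(p1,portA), truck_at(t1,portA), truck_at(t3,hub)} \ {truck_at(t3,hub)} = {in(p3,t1), pkg_at(p1,portA), truck_at(t1,portA)}
  ∪ pre   = {in(p3,t1), pkg_at(p1,portA), truck_at(t1,portA)} ∪ {truck_at(t3,portA)}
          = {in(p3,t1), pkg_at(p1,portA), truck_at(t1,portA), truck_at(t3,portA)}

== RESULT ==
["in(p3,t1)", "pkg_at(p1,portA)", "truck_at(t1,portA)", "truck_at(t3,portA)"]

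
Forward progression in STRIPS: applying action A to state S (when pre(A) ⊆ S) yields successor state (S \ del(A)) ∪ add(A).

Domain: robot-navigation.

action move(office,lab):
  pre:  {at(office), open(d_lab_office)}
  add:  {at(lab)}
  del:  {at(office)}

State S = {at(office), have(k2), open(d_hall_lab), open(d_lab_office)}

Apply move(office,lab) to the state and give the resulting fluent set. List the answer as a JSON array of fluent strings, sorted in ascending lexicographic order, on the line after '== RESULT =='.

Compute (S \ del) ∪ add:
  pre ⊆ S: {at(office), open(d_lab_office)} ⊆ S  — applicable
  S \ del = {have(k2), open(d_hall_lab), open(d_lab_office)}
  ∪ add   = {at(lab), have(k2), open(d_hall_lab), open(d_lab_office)}

== RESULT ==
["at(lab)", "have(k2)", "open(d_hall_lab)", "open(d_lab_office)"]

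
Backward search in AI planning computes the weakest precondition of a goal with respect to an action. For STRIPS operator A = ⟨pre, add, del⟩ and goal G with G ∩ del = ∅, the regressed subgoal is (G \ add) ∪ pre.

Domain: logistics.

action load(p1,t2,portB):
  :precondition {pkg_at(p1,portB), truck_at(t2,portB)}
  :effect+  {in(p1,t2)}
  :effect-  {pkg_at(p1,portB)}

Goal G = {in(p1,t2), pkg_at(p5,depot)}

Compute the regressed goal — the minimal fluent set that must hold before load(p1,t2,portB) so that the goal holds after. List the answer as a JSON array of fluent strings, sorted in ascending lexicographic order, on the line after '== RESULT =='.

Compute (G \ add) ∪ pre:
  G ∩ del = {}  (empty — regression defined)
  G \ add = {in(p1,t2), pkg_at(p5,depot)} \ {in(p1,t2)} = {pkg_at(p5,depot)}
  ∪ pre   = {pkg_at(p5,depot)} ∪ {pkg_at(p1,portB), truck_at(t2,portB)}
          = {pkg_at(p1,portB), pkg_at(p5,depot), truck_at(t2,portB)}

== RESULT ==
["pkg_at(p1,portB)", "pkg_at(p5,depot)", "truck_at(t2,portB)"]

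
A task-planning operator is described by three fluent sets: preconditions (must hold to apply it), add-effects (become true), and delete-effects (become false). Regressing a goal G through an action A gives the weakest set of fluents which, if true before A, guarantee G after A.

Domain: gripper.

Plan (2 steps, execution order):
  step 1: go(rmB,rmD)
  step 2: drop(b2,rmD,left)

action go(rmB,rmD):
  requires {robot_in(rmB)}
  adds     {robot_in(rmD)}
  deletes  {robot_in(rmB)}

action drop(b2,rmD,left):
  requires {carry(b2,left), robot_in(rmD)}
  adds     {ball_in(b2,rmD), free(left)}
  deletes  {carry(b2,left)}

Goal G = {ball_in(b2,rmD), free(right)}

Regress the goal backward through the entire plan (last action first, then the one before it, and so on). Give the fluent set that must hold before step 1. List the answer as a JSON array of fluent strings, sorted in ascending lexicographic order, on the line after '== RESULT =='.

Regress step by step:
  through step 2 (drop(b2,rmD,left)): drop {ball_in(b2,rmD)}, keep {free(right)}, require {carry(b2,left), robot_in(rmD)}
    → {carry(b2,left), free(right), robot_in(rmD)}
  through step 1 (go(rmB,rmD)): drop {robot_in(rmD)}, keep {carry(b2,left), free(right)}, require {robot_in(rmB)}
    → {carry(b2,left), free(right), robot_in(rmB)}

== RESULT ==
["carry(b2,left)", "free(right)", "robot_in(rmB)"]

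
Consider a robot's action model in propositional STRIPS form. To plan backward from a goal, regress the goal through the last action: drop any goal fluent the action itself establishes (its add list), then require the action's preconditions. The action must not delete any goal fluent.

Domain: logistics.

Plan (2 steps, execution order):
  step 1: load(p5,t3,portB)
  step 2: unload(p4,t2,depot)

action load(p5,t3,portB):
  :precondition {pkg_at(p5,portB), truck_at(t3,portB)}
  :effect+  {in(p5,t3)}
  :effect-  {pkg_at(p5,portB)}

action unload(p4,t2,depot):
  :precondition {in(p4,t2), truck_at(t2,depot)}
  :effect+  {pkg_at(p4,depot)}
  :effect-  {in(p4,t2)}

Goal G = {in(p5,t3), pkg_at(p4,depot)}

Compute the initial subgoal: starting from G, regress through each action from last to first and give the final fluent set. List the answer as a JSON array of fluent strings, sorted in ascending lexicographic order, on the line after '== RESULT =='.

Regress step by step:
  through step 2 (unload(p4,t2,depot)): drop {pkg_at(p4,depot)}, keep {in(p5,t3)}, require {in(p4,t2), truck_at(t2,depot)}
    → {in(p4,t2), in(p5,t3), truck_at(t2,depot)}
  through step 1 (load(p5,t3,portB)): drop {in(p5,t3)}, keep {in(p4,t2), truck_at(t2,depot)}, require {pkg_at(p5,portB), truck_at(t3,portB)}
    → {in(p4,t2), pkg_at(p5,portB), truck_at(t2,depot), truck_at(t3,portB)}

== RESULT ==
["in(p4,t2)", "pkg_at(p5,portB)", "truck_at(t2,depot)", "truck_at(t3,portB)"]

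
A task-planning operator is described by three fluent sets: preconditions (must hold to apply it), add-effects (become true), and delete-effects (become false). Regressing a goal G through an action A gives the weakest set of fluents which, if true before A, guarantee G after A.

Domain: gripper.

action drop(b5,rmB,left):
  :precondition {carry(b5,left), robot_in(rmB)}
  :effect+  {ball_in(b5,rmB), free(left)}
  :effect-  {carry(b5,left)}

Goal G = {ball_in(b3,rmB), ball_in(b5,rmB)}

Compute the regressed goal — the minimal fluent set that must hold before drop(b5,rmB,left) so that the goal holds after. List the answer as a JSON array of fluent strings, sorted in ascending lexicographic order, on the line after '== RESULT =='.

Regress:
  G ∩ del = {}  (empty — regression defined)
  G \ add = {ball_in(b3,rmB), ball_in(b5,rmB)} \ {ball_in(b5,rmB), free(left)} = {ball_in(b3,rmB)}
  ∪ pre   = {ball_in(b3,rmB)} ∪ {carry(b5,left), robot_in(rmB)}
          = {ball_in(b3,rmB), carry(b5,left), robot_in(rmB)}

== RESULT ==
["ball_in(b3,rmB)", "carry(b5,left)", "robot_in(rmB)"]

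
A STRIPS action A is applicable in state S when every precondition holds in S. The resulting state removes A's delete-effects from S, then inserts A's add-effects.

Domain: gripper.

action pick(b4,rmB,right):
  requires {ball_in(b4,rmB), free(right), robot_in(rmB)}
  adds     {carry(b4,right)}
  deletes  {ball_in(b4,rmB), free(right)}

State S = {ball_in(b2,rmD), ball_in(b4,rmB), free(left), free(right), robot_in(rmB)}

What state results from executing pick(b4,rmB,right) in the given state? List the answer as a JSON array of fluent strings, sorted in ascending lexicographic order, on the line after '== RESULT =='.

Progress:
  pre ⊆ S: {ball_in(b4,rmB), free(right), robot_in(rmB)} ⊆ S  — applicable
  S \ del = {ball_in(b2,rmD), free(left), robot_in(rmB)}
  ∪ add   = {ball_in(b2,rmD), carry(b4,right), free(left), robot_in(rmB)}

== RESULT ==
["ball_in(b2,rmD)", "carry(b4,right)", "free(left)", "robot_in(rmB)"]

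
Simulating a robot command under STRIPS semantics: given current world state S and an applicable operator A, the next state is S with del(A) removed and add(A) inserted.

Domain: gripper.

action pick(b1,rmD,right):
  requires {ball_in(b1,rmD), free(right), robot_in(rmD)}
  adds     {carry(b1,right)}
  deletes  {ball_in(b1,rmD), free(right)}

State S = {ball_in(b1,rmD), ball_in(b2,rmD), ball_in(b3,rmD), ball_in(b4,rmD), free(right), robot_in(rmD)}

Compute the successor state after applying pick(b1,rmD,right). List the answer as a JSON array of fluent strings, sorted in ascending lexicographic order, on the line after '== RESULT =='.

Progress:
  pre ⊆ S: {ball_in(b1,rmD), free(right), robot_in(rmD)} ⊆ S  — applicable
  S \ del = {ball_in(b2,rmD), ball_in(b3,rmD), ball_in(b4,rmD), robot_in(rmD)}
  ∪ add   = {ball_in(b2,rmD), ball_in(b3,rmD), ball_in(b4,rmD), carry(b1,right), robot_in(rmD)}

== RESULT ==
["ball_in(b2,rmD)", "ball_in(b3,rmD)", "ball_in(b4,rmD)", "carry(b1,right)", "robot_in(rmD)"]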